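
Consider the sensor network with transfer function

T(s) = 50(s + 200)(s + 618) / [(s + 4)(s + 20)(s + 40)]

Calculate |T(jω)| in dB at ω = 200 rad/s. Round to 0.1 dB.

At s = jω = j200:
zero (s+200): 200 + j200 → |·| = √(200²+200²) = √80000 ≈ 282.84, ∠ = arctan(200/200) ≈ 45.00°
zero (s+618): 618 + j200 → |·| = √(618²+200²) = √421924 ≈ 649.56, ∠ = arctan(200/618) ≈ 17.93°
pole (s+4): 4 + j200 → |·| = √(4²+200²) = √40016 ≈ 200.04, ∠ = arctan(200/4) ≈ 88.85°
pole (s+20): 20 + j200 → |·| = √(20²+200²) = √40400 ≈ 201, ∠ = arctan(200/20) ≈ 84.29°
pole (s+40): 40 + j200 → |·| = √(40²+200²) = √41600 ≈ 203.96, ∠ = arctan(200/40) ≈ 78.69°
|T| = 50 · 1.8372e+05 / 8.2008e+06 ≈ 1.1201
Gain = 20 log₁₀(1.1201) ≈ 0.99 dB

1.0 dB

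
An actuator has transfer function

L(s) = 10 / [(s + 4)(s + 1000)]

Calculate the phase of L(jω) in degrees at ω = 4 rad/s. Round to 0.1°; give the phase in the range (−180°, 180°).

At s = jω = j4:
pole (s+4): 4 + j4 → |·| = √(4²+4²) = √32 ≈ 5.6569, ∠ = arctan(4/4) ≈ 45.00°
pole (s+1000): 1000 + j4 → |·| = √(1000²+4²) = √1000016 ≈ 1000, ∠ = arctan(4/1000) ≈ 0.23°
∠L = 0.00° − 45.23° = -45.23°

-45.2°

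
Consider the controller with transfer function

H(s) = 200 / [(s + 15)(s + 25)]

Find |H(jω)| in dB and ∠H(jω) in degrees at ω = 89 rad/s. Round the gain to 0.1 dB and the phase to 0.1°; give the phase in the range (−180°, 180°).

-32.4 dB, -154.7°

At s = jω = j89:
pole (s+15): 15 + j89 → |·| = √(15²+89²) = √8146 ≈ 90.255, ∠ = arctan(89/15) ≈ 80.43°
pole (s+25): 25 + j89 → |·| = √(25²+89²) = √8546 ≈ 92.445, ∠ = arctan(89/25) ≈ 74.31°
|H| = 200 / 8343.6 ≈ 0.02397
Gain = 20 log₁₀(0.02397) ≈ -32.41 dB
∠H = 0.00° − 154.74° = -154.74°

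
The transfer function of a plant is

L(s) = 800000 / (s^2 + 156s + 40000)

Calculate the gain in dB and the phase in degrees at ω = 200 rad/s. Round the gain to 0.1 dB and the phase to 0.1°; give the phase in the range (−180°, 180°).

28.2 dB, -90.0°

At s = jω = j200:
quadratic: (j200)² + 156·j200 + 40000 = 0 + j31200 → |·| ≈ 31200, ∠ ≈ 90.00°
|L| = 800000 / 31200 ≈ 25.641
Gain = 20 log₁₀(25.641) ≈ 28.18 dB
∠L = 0.00° − 90.00° = -90.00°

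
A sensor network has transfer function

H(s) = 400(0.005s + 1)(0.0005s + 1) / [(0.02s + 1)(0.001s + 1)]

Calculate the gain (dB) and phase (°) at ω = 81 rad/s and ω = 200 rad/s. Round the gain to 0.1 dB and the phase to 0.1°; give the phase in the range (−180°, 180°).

ω = 81: 47.1 dB, -38.6°; ω = 200: 42.6 dB, -36.6°

At ω = 81 rad/s:
zero (1 + j81·0.005) = 1 + j0.405 → |·| ≈ 1.0789, ∠ ≈ 22.05°
zero (1 + j81·0.0005) = 1 + j0.0405 → |·| ≈ 1.0008, ∠ ≈ 2.32°
pole (1 + j81·0.02) = 1 + j1.62 → |·| ≈ 1.9038, ∠ ≈ 58.31°
pole (1 + j81·0.001) = 1 + j0.081 → |·| ≈ 1.0033, ∠ ≈ 4.63°
|H| = 400 · 1.0789 · 1.0008 / (1.9038 · 1.0033) ≈ 226.12
Gain = 20 log₁₀(226.12) ≈ 47.09 dB
∠H = (22.05° + 2.32°) − (58.31° + 4.63°) = -38.57°

At ω = 200 rad/s:
zero (1 + j200·0.005) = 1 + j1 → |·| ≈ 1.4142, ∠ ≈ 45.00°
zero (1 + j200·0.0005) = 1 + j0.1 → |·| ≈ 1.005, ∠ ≈ 5.71°
pole (1 + j200·0.02) = 1 + j4 → |·| ≈ 4.1231, ∠ ≈ 75.96°
pole (1 + j200·0.001) = 1 + j0.2 → |·| ≈ 1.0198, ∠ ≈ 11.31°
|H| = 400 · 1.4142 · 1.005 / (4.1231 · 1.0198) ≈ 135.21
Gain = 20 log₁₀(135.21) ≈ 42.62 dB
∠H = (45.00° + 5.71°) − (75.96° + 11.31°) = -36.56°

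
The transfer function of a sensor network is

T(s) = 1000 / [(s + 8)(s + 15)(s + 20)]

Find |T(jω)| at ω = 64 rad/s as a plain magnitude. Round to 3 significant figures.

At s = jω = j64:
pole (s+8): 8 + j64 → |·| = √(8²+64²) = √4160 ≈ 64.498, ∠ = arctan(64/8) ≈ 82.87°
pole (s+15): 15 + j64 → |·| = √(15²+64²) = √4321 ≈ 65.734, ∠ = arctan(64/15) ≈ 76.81°
pole (s+20): 20 + j64 → |·| = √(20²+64²) = √4496 ≈ 67.052, ∠ = arctan(64/20) ≈ 72.65°
|T| = 1000 / 2.8428e+05 ≈ 0.0035177

0.00352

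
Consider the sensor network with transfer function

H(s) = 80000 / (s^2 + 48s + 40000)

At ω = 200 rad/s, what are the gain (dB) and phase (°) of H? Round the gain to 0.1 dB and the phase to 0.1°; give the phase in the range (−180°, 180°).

18.4 dB, -90.0°

At s = jω = j200:
quadratic: (j200)² + 48·j200 + 40000 = 0 + j9600 → |·| ≈ 9600, ∠ ≈ 90.00°
|H| = 80000 / 9600 ≈ 8.3333
Gain = 20 log₁₀(8.3333) ≈ 18.42 dB
∠H = 0.00° − 90.00° = -90.00°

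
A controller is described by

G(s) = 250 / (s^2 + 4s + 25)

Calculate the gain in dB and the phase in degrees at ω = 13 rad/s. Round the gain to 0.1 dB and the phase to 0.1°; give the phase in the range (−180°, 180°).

4.3 dB, -160.1°

At s = jω = j13:
quadratic: (j13)² + 4·j13 + 25 = -144 + j52 → |·| ≈ 153.1, ∠ ≈ 160.14°
|G| = 250 / 153.1 ≈ 1.6329
Gain = 20 log₁₀(1.6329) ≈ 4.26 dB
∠G = 0.00° − 160.14° = -160.14°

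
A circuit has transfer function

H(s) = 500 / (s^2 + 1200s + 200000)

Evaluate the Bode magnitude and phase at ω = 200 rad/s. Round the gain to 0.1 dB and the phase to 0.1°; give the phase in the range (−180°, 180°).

Substitute s = j200:
Numerator: 500 = 500 + j0
Denominator: (j200)^2 + 1200(j200) + 200000 = 160000 + j240000
|N| = √(500² + 0²) ≈ 500, ∠N ≈ 0.00°
|D| = √(160000² + 240000²) ≈ 2.8844e+05, ∠D ≈ 56.31°
|H| = 500 / 2.8844e+05 ≈ 0.0017335
Gain = 20 log₁₀(0.0017335) ≈ -55.22 dB
∠H = 0.00° − 56.31° = -56.31°

-55.2 dB, -56.3°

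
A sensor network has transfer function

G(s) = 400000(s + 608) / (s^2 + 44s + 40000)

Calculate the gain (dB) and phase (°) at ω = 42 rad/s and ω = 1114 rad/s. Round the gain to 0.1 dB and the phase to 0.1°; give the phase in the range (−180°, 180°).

At s = jω = j42:
zero (s+608): 608 + j42 → |·| = √(608²+42²) = √371428 ≈ 609.45, ∠ = arctan(42/608) ≈ 3.95°
quadratic: (j42)² + 44·j42 + 40000 = 38236 + j1848 → |·| ≈ 38281, ∠ ≈ 2.77°
|G| = 400000 · 609.45 / 38281 ≈ 6368.2
Gain = 20 log₁₀(6368.2) ≈ 76.08 dB
∠G = 3.95° − 2.77° = 1.18°

At s = jω = j1114:
zero (s+608): 608 + j1114 → |·| = √(608²+1114²) = √1610660 ≈ 1269.1, ∠ = arctan(1114/608) ≈ 61.38°
quadratic: (j1114)² + 44·j1114 + 40000 = -1200996 + j49016 → |·| ≈ 1.202e+06, ∠ ≈ 177.66°
|G| = 400000 · 1269.1 / 1.202e+06 ≈ 422.33
Gain = 20 log₁₀(422.33) ≈ 52.51 dB
∠G = 61.38° − 177.66° = -116.28°

ω = 42: 76.1 dB, 1.2°; ω = 1114: 52.5 dB, -116.3°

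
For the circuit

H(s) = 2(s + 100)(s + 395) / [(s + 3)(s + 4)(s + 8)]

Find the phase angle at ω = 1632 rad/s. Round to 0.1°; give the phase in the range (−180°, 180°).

-106.6°

At s = jω = j1632:
zero (s+100): 100 + j1632 → |·| = √(100²+1632²) = √2673424 ≈ 1635.1, ∠ = arctan(1632/100) ≈ 86.49°
zero (s+395): 395 + j1632 → |·| = √(395²+1632²) = √2819449 ≈ 1679.1, ∠ = arctan(1632/395) ≈ 76.39°
pole (s+3): 3 + j1632 → |·| = √(3²+1632²) = √2663433 ≈ 1632, ∠ = arctan(1632/3) ≈ 89.89°
pole (s+4): 4 + j1632 → |·| = √(4²+1632²) = √2663440 ≈ 1632, ∠ = arctan(1632/4) ≈ 89.86°
pole (s+8): 8 + j1632 → |·| = √(8²+1632²) = √2663488 ≈ 1632, ∠ = arctan(1632/8) ≈ 89.72°
∠H = 162.88° − 269.47° = -106.59°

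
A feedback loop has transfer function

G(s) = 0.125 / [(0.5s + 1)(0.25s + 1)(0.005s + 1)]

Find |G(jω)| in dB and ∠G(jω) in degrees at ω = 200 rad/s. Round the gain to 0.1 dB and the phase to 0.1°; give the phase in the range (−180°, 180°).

-95.1 dB, 136.7°

At ω = 200 rad/s:
pole (1 + j200·0.5) = 1 + j100 → |·| ≈ 100, ∠ ≈ 89.43°
pole (1 + j200·0.25) = 1 + j50 → |·| ≈ 50.01, ∠ ≈ 88.85°
pole (1 + j200·0.005) = 1 + j1 → |·| ≈ 1.4142, ∠ ≈ 45.00°
|G| = 0.125 · 1 / (100 · 50.01 · 1.4142) ≈ 1.7674e-05
Gain = 20 log₁₀(1.7674e-05) ≈ -95.05 dB
∠G = (0°) − (89.43° + 88.85° + 45.00°) = -223.28° ≡ 136.72° (principal value)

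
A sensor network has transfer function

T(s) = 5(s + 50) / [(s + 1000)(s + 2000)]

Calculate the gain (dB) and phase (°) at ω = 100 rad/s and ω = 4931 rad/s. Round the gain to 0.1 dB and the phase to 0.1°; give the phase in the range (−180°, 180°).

At s = jω = j100:
zero (s+50): 50 + j100 → |·| = √(50²+100²) = √12500 ≈ 111.8, ∠ = arctan(100/50) ≈ 63.43°
pole (s+1000): 1000 + j100 → |·| = √(1000²+100²) = √1010000 ≈ 1005, ∠ = arctan(100/1000) ≈ 5.71°
pole (s+2000): 2000 + j100 → |·| = √(2000²+100²) = √4010000 ≈ 2002.5, ∠ = arctan(100/2000) ≈ 2.86°
|T| = 5 · 111.8 / 2.0125e+06 ≈ 0.00027776
Gain = 20 log₁₀(0.00027776) ≈ -71.13 dB
∠T = 63.43° − 8.57° = 54.86°

At s = jω = j4931:
zero (s+50): 50 + j4931 → |·| = √(50²+4931²) = √24317261 ≈ 4931.3, ∠ = arctan(4931/50) ≈ 89.42°
pole (s+1000): 1000 + j4931 → |·| = √(1000²+4931²) = √25314761 ≈ 5031.4, ∠ = arctan(4931/1000) ≈ 78.54°
pole (s+2000): 2000 + j4931 → |·| = √(2000²+4931²) = √28314761 ≈ 5321.2, ∠ = arctan(4931/2000) ≈ 67.92°
|T| = 5 · 4931.3 / 2.6773e+07 ≈ 0.00092095
Gain = 20 log₁₀(0.00092095) ≈ -60.72 dB
∠T = 89.42° − 146.46° = -57.04°

ω = 100: -71.1 dB, 54.9°; ω = 4931: -60.7 dB, -57.0°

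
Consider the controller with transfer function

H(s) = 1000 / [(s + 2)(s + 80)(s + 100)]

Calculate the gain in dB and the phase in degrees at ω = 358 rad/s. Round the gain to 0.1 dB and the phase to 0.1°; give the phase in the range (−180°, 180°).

-93.8 dB, 118.5°

At s = jω = j358:
pole (s+2): 2 + j358 → |·| = √(2²+358²) = √128168 ≈ 358.01, ∠ = arctan(358/2) ≈ 89.68°
pole (s+80): 80 + j358 → |·| = √(80²+358²) = √134564 ≈ 366.83, ∠ = arctan(358/80) ≈ 77.40°
pole (s+100): 100 + j358 → |·| = √(100²+358²) = √138164 ≈ 371.7, ∠ = arctan(358/100) ≈ 74.39°
|H| = 1000 / 4.8815e+07 ≈ 2.0486e-05
Gain = 20 log₁₀(2.0486e-05) ≈ -93.77 dB
∠H = 0.00° − 241.47° = -241.47° ≡ 118.53° (principal value)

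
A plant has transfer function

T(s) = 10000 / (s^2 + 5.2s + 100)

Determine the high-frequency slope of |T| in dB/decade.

Each pole contributes −20 dB/decade at high frequency; each zero contributes +20 dB/decade.
Net: 0 zero(s) − 2 pole(s) → -40 dB/decade.

-40 dB/decade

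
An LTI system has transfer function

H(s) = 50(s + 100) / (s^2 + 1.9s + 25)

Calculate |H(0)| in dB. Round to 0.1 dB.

46.0 dB

H(0) = 50·100 / 25 = 200
20 log₁₀(200) ≈ 46.02 dB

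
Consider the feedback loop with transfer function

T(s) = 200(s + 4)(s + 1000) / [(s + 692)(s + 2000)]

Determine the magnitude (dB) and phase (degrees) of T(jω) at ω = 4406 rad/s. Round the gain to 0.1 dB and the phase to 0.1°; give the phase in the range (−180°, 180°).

45.3 dB, 20.5°

At s = jω = j4406:
zero (s+4): 4 + j4406 → |·| = √(4²+4406²) = √19412852 ≈ 4406, ∠ = arctan(4406/4) ≈ 89.95°
zero (s+1000): 1000 + j4406 → |·| = √(1000²+4406²) = √20412836 ≈ 4518.1, ∠ = arctan(4406/1000) ≈ 77.21°
pole (s+692): 692 + j4406 → |·| = √(692²+4406²) = √19891700 ≈ 4460, ∠ = arctan(4406/692) ≈ 81.07°
pole (s+2000): 2000 + j4406 → |·| = √(2000²+4406²) = √23412836 ≈ 4838.7, ∠ = arctan(4406/2000) ≈ 65.59°
|T| = 200 · 1.9907e+07 / 2.1581e+07 ≈ 184.49
Gain = 20 log₁₀(184.49) ≈ 45.32 dB
∠T = 167.16° − 146.66° = 20.50°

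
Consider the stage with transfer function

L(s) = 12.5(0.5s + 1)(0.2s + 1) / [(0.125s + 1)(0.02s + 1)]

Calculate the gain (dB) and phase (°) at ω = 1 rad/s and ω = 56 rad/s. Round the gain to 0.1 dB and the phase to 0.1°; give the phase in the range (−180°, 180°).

At ω = 1 rad/s:
zero (1 + j1·0.5) = 1 + j0.5 → |·| ≈ 1.118, ∠ ≈ 26.57°
zero (1 + j1·0.2) = 1 + j0.2 → |·| ≈ 1.0198, ∠ ≈ 11.31°
pole (1 + j1·0.125) = 1 + j0.125 → |·| ≈ 1.0078, ∠ ≈ 7.13°
pole (1 + j1·0.02) = 1 + j0.02 → |·| ≈ 1.0002, ∠ ≈ 1.15°
|L| = 12.5 · 1.118 · 1.0198 / (1.0078 · 1.0002) ≈ 14.139
Gain = 20 log₁₀(14.139) ≈ 23.01 dB
∠L = (26.57° + 11.31°) − (7.13° + 1.15°) = 29.60°

At ω = 56 rad/s:
zero (1 + j56·0.5) = 1 + j28 → |·| ≈ 28.018, ∠ ≈ 87.95°
zero (1 + j56·0.2) = 1 + j11.2 → |·| ≈ 11.245, ∠ ≈ 84.90°
pole (1 + j56·0.125) = 1 + j7 → |·| ≈ 7.0711, ∠ ≈ 81.87°
pole (1 + j56·0.02) = 1 + j1.12 → |·| ≈ 1.5015, ∠ ≈ 48.24°
|L| = 12.5 · 28.018 · 11.245 / (7.0711 · 1.5015) ≈ 370.93
Gain = 20 log₁₀(370.93) ≈ 51.39 dB
∠L = (87.95° + 84.90°) − (81.87° + 48.24°) = 42.74°

ω = 1: 23.0 dB, 29.6°; ω = 56: 51.4 dB, 42.7°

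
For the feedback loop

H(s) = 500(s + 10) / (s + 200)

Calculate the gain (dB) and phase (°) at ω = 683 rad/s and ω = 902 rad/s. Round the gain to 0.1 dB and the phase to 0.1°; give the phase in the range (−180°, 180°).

At s = jω = j683:
zero (s+10): 10 + j683 → |·| = √(10²+683²) = √466589 ≈ 683.07, ∠ = arctan(683/10) ≈ 89.16°
pole (s+200): 200 + j683 → |·| = √(200²+683²) = √506489 ≈ 711.68, ∠ = arctan(683/200) ≈ 73.68°
|H| = 500 · 683.07 / 711.68 ≈ 479.9
Gain = 20 log₁₀(479.9) ≈ 53.62 dB
∠H = 89.16° − 73.68° = 15.48°

At s = jω = j902:
zero (s+10): 10 + j902 → |·| = √(10²+902²) = √813704 ≈ 902.06, ∠ = arctan(902/10) ≈ 89.36°
pole (s+200): 200 + j902 → |·| = √(200²+902²) = √853604 ≈ 923.91, ∠ = arctan(902/200) ≈ 77.50°
|H| = 500 · 902.06 / 923.91 ≈ 488.18
Gain = 20 log₁₀(488.18) ≈ 53.77 dB
∠H = 89.36° − 77.50° = 11.86°

ω = 683: 53.6 dB, 15.5°; ω = 902: 53.8 dB, 11.9°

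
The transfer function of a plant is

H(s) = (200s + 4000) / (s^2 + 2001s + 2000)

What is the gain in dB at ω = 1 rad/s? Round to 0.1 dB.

3.0 dB

Substitute s = j1:
Numerator: 200(j1) + 4000 = 4000 + j200
Denominator: (j1)^2 + 2001(j1) + 2000 = 1999 + j2001
|N| = √(4000² + 200²) ≈ 4005, ∠N ≈ 2.86°
|D| = √(1999² + 2001²) ≈ 2828.4, ∠D ≈ 45.03°
|H| = 4005 / 2828.4 ≈ 1.416
Gain = 20 log₁₀(1.416) ≈ 3.02 dB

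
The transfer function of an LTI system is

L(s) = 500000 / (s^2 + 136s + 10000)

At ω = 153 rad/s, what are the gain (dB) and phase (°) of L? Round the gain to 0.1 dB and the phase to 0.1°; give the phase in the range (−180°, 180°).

26.1 dB, -122.8°

At s = jω = j153:
quadratic: (j153)² + 136·j153 + 10000 = -13409 + j20808 → |·| ≈ 24754, ∠ ≈ 122.80°
|L| = 500000 / 24754 ≈ 20.199
Gain = 20 log₁₀(20.199) ≈ 26.11 dB
∠L = 0.00° − 122.80° = -122.80°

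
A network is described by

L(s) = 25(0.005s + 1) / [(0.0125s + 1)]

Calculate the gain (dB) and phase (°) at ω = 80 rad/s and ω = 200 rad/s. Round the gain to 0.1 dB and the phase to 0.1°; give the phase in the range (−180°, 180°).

ω = 80: 25.6 dB, -23.2°; ω = 200: 22.4 dB, -23.2°

At ω = 80 rad/s:
zero (1 + j80·0.005) = 1 + j0.4 → |·| ≈ 1.077, ∠ ≈ 21.80°
pole (1 + j80·0.0125) = 1 + j1 → |·| ≈ 1.4142, ∠ ≈ 45.00°
|L| = 25 · 1.077 / (1.4142) ≈ 19.039
Gain = 20 log₁₀(19.039) ≈ 25.59 dB
∠L = (21.80°) − (45.00°) = -23.20°

At ω = 200 rad/s:
zero (1 + j200·0.005) = 1 + j1 → |·| ≈ 1.4142, ∠ ≈ 45.00°
pole (1 + j200·0.0125) = 1 + j2.5 → |·| ≈ 2.6926, ∠ ≈ 68.20°
|L| = 25 · 1.4142 / (2.6926) ≈ 13.13
Gain = 20 log₁₀(13.13) ≈ 22.37 dB
∠L = (45.00°) − (68.20°) = -23.20°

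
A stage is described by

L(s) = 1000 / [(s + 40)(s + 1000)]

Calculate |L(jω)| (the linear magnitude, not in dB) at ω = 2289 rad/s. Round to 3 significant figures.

At s = jω = j2289:
pole (s+40): 40 + j2289 → |·| = √(40²+2289²) = √5241121 ≈ 2289.3, ∠ = arctan(2289/40) ≈ 89.00°
pole (s+1000): 1000 + j2289 → |·| = √(1000²+2289²) = √6239521 ≈ 2497.9, ∠ = arctan(2289/1000) ≈ 66.40°
|L| = 1000 / 5.7184e+06 ≈ 0.00017487

0.000175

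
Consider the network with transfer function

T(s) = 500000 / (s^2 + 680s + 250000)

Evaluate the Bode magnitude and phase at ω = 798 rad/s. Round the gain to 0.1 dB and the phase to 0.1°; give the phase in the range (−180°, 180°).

At s = jω = j798:
quadratic: (j798)² + 680·j798 + 250000 = -386804 + j542640 → |·| ≈ 6.6639e+05, ∠ ≈ 125.48°
|T| = 500000 / 6.6639e+05 ≈ 0.75031
Gain = 20 log₁₀(0.75031) ≈ -2.50 dB
∠T = 0.00° − 125.48° = -125.48°

-2.5 dB, -125.5°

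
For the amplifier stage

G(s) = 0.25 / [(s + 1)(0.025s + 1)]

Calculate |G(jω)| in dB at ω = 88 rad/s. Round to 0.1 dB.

At ω = 88 rad/s:
pole (1 + j88·1) = 1 + j88 → |·| ≈ 88.006, ∠ ≈ 89.35°
pole (1 + j88·0.025) = 1 + j2.2 → |·| ≈ 2.4166, ∠ ≈ 65.56°
|G| = 0.25 · 1 / (88.006 · 2.4166) ≈ 0.0011755
Gain = 20 log₁₀(0.0011755) ≈ -58.60 dB

-58.6 dB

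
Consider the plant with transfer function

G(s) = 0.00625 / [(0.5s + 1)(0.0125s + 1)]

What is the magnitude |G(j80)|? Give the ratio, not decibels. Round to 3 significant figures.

0.000110

At ω = 80 rad/s:
pole (1 + j80·0.5) = 1 + j40 → |·| ≈ 40.012, ∠ ≈ 88.57°
pole (1 + j80·0.0125) = 1 + j1 → |·| ≈ 1.4142, ∠ ≈ 45.00°
|G| = 0.00625 · 1 / (40.012 · 1.4142) ≈ 0.00011045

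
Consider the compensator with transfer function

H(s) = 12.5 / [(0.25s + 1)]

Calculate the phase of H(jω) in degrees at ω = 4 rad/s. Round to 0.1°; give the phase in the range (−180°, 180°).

At ω = 4 rad/s:
pole (1 + j4·0.25) = 1 + j1 → |·| ≈ 1.4142, ∠ ≈ 45.00°
∠H = (0°) − (45.00°) = -45.00°

-45.0°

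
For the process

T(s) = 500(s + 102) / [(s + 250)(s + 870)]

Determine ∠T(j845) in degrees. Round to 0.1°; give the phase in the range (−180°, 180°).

-34.6°

At s = jω = j845:
zero (s+102): 102 + j845 → |·| = √(102²+845²) = √724429 ≈ 851.13, ∠ = arctan(845/102) ≈ 83.12°
pole (s+250): 250 + j845 → |·| = √(250²+845²) = √776525 ≈ 881.21, ∠ = arctan(845/250) ≈ 73.52°
pole (s+870): 870 + j845 → |·| = √(870²+845²) = √1470925 ≈ 1212.8, ∠ = arctan(845/870) ≈ 44.16°
∠T = 83.12° − 117.68° = -34.56°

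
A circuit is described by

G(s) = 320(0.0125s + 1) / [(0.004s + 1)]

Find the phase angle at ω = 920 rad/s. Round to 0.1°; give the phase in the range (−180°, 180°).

At ω = 920 rad/s:
zero (1 + j920·0.0125) = 1 + j11.5 → |·| ≈ 11.543, ∠ ≈ 85.03°
pole (1 + j920·0.004) = 1 + j3.68 → |·| ≈ 3.8134, ∠ ≈ 74.80°
∠G = (85.03°) − (74.80°) = 10.23°

10.2°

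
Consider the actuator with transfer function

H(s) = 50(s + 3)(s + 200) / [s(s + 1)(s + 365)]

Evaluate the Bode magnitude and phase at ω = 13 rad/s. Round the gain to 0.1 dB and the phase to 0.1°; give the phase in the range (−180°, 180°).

At s = jω = j13:
zero (s+3): 3 + j13 → |·| = √(3²+13²) = √178 ≈ 13.342, ∠ = arctan(13/3) ≈ 77.01°
zero (s+200): 200 + j13 → |·| = √(200²+13²) = √40169 ≈ 200.42, ∠ = arctan(13/200) ≈ 3.72°
pole (s+1): 1 + j13 → |·| = √(1²+13²) = √170 ≈ 13.038, ∠ = arctan(13/1) ≈ 85.60°
pole (s+365): 365 + j13 → |·| = √(365²+13²) = √133394 ≈ 365.23, ∠ = arctan(13/365) ≈ 2.04°
pole at origin: |s| = 13, ∠ = 90.00° (in denominator)
|H| = 50 · 2674 / 61904 ≈ 2.1598
Gain = 20 log₁₀(2.1598) ≈ 6.69 dB
∠H = 80.73° − 177.64° = -96.91°

6.7 dB, -96.9°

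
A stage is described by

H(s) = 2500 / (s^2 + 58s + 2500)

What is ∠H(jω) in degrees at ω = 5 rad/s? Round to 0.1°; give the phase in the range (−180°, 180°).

At s = jω = j5:
quadratic: (j5)² + 58·j5 + 2500 = 2475 + j290 → |·| ≈ 2491.9, ∠ ≈ 6.68°
∠H = 0.00° − 6.68° = -6.68°

-6.7°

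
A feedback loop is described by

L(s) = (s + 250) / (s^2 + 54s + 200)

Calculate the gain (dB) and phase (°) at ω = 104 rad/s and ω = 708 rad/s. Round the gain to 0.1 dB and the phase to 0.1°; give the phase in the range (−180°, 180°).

ω = 104: -32.9 dB, -129.5°; ω = 708: -56.5 dB, -105.1°

Substitute s = j104:
Numerator: (j104) + 250 = 250 + j104
Denominator: (j104)^2 + 54(j104) + 200 = -10616 + j5616
|N| = √(250² + 104²) ≈ 270.77, ∠N ≈ 22.59°
|D| = √(10616² + 5616²) ≈ 12010, ∠D ≈ 152.12°
|L| = 270.77 / 12010 ≈ 0.022545
Gain = 20 log₁₀(0.022545) ≈ -32.94 dB
∠L = 22.59° − 152.12° = -129.53°

Substitute s = j708:
Numerator: (j708) + 250 = 250 + j708
Denominator: (j708)^2 + 54(j708) + 200 = -501064 + j38232
|N| = √(250² + 708²) ≈ 750.84, ∠N ≈ 70.55°
|D| = √(501064² + 38232²) ≈ 5.0252e+05, ∠D ≈ 175.64°
|L| = 750.84 / 5.0252e+05 ≈ 0.0014941
Gain = 20 log₁₀(0.0014941) ≈ -56.51 dB
∠L = 70.55° − 175.64° = -105.09°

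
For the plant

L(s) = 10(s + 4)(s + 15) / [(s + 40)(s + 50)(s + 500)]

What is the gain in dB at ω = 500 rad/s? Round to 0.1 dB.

At s = jω = j500:
zero (s+4): 4 + j500 → |·| = √(4²+500²) = √250016 ≈ 500.02, ∠ = arctan(500/4) ≈ 89.54°
zero (s+15): 15 + j500 → |·| = √(15²+500²) = √250225 ≈ 500.22, ∠ = arctan(500/15) ≈ 88.28°
pole (s+40): 40 + j500 → |·| = √(40²+500²) = √251600 ≈ 501.6, ∠ = arctan(500/40) ≈ 85.43°
pole (s+50): 50 + j500 → |·| = √(50²+500²) = √252500 ≈ 502.49, ∠ = arctan(500/50) ≈ 84.29°
pole (s+500): 500 + j500 → |·| = √(500²+500²) = √500000 ≈ 707.11, ∠ = arctan(500/500) ≈ 45.00°
|L| = 10 · 2.5012e+05 / 1.7823e+08 ≈ 0.014034
Gain = 20 log₁₀(0.014034) ≈ -37.06 dB

-37.1 dB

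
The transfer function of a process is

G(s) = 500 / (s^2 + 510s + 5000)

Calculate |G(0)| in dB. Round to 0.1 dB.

-20.0 dB

G(0) = 500 / 5000 = 0.1
20 log₁₀(0.1) ≈ -20.00 dB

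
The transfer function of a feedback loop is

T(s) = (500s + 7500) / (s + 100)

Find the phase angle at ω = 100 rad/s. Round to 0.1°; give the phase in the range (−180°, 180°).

36.5°

Substitute s = j100:
Numerator: 500(j100) + 7500 = 7500 + j50000
Denominator: (j100) + 100 = 100 + j100
|N| = √(7500² + 50000²) ≈ 50559, ∠N ≈ 81.47°
|D| = √(100² + 100²) ≈ 141.42, ∠D ≈ 45.00°
∠T = 81.47° − 45.00° = 36.47°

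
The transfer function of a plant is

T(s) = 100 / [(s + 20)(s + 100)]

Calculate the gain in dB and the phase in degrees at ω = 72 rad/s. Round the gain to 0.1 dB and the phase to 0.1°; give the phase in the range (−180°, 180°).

-39.3 dB, -110.2°

At s = jω = j72:
pole (s+20): 20 + j72 → |·| = √(20²+72²) = √5584 ≈ 74.726, ∠ = arctan(72/20) ≈ 74.48°
pole (s+100): 100 + j72 → |·| = √(100²+72²) = √15184 ≈ 123.22, ∠ = arctan(72/100) ≈ 35.75°
|T| = 100 / 9207.7 ≈ 0.01086
Gain = 20 log₁₀(0.01086) ≈ -39.28 dB
∠T = 0.00° − 110.23° = -110.23°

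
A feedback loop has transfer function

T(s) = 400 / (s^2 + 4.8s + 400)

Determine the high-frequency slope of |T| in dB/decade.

Each pole contributes −20 dB/decade at high frequency; each zero contributes +20 dB/decade.
Net: 0 zero(s) − 2 pole(s) → -40 dB/decade.

-40 dB/decade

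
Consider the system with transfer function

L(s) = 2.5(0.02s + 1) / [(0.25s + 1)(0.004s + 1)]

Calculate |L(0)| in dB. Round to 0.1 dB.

L(0) = 2.5 · 1 / 1 = 2.5
20 log₁₀(2.5) ≈ 7.96 dB

8.0 dB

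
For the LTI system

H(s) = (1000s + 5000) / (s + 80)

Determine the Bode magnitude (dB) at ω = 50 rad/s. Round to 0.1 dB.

Substitute s = j50:
Numerator: 1000(j50) + 5000 = 5000 + j50000
Denominator: (j50) + 80 = 80 + j50
|N| = √(5000² + 50000²) ≈ 50249, ∠N ≈ 84.29°
|D| = √(80² + 50²) ≈ 94.34, ∠D ≈ 32.01°
|H| = 50249 / 94.34 ≈ 532.64
Gain = 20 log₁₀(532.64) ≈ 54.53 dB

54.5 dB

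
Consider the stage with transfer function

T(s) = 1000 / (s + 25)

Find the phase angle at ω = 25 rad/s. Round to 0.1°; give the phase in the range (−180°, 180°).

At s = jω = j25:
pole (s+25): 25 + j25 → |·| = √(25²+25²) = √1250 ≈ 35.355, ∠ = arctan(25/25) ≈ 45.00°
∠T = 0.00° − 45.00° = -45.00°

-45.0°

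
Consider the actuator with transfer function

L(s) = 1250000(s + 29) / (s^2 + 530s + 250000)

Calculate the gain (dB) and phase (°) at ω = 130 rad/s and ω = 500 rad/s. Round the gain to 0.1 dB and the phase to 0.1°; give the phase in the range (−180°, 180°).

At s = jω = j130:
zero (s+29): 29 + j130 → |·| = √(29²+130²) = √17741 ≈ 133.2, ∠ = arctan(130/29) ≈ 77.42°
quadratic: (j130)² + 530·j130 + 250000 = 233100 + j68900 → |·| ≈ 2.4307e+05, ∠ ≈ 16.47°
|L| = 1250000 · 133.2 / 2.4307e+05 ≈ 684.99
Gain = 20 log₁₀(684.99) ≈ 56.71 dB
∠L = 77.42° − 16.47° = 60.95°

At s = jω = j500:
zero (s+29): 29 + j500 → |·| = √(29²+500²) = √250841 ≈ 500.84, ∠ = arctan(500/29) ≈ 86.68°
quadratic: (j500)² + 530·j500 + 250000 = 0 + j265000 → |·| ≈ 2.65e+05, ∠ ≈ 90.00°
|L| = 1250000 · 500.84 / 2.65e+05 ≈ 2362.5
Gain = 20 log₁₀(2362.5) ≈ 67.47 dB
∠L = 86.68° − 90.00° = -3.32°

ω = 130: 56.7 dB, 61.0°; ω = 500: 67.5 dB, -3.3°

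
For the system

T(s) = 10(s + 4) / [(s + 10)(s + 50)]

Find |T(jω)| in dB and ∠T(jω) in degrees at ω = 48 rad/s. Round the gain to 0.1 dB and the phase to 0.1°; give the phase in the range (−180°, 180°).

-17.0 dB, -36.8°

At s = jω = j48:
zero (s+4): 4 + j48 → |·| = √(4²+48²) = √2320 ≈ 48.166, ∠ = arctan(48/4) ≈ 85.24°
pole (s+10): 10 + j48 → |·| = √(10²+48²) = √2404 ≈ 49.031, ∠ = arctan(48/10) ≈ 78.23°
pole (s+50): 50 + j48 → |·| = √(50²+48²) = √4804 ≈ 69.311, ∠ = arctan(48/50) ≈ 43.83°
|T| = 10 · 48.166 / 3398.4 ≈ 0.14173
Gain = 20 log₁₀(0.14173) ≈ -16.97 dB
∠T = 85.24° − 122.06° = -36.82°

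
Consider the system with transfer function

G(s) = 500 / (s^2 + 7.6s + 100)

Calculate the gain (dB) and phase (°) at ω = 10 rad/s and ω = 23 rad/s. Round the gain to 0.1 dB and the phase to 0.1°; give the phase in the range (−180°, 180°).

ω = 10: 16.4 dB, -90.0°; ω = 23: 0.7 dB, -157.8°

At s = jω = j10:
quadratic: (j10)² + 7.6·j10 + 100 = 0 + j76 → |·| ≈ 76, ∠ ≈ 90.00°
|G| = 500 / 76 ≈ 6.5789
Gain = 20 log₁₀(6.5789) ≈ 16.36 dB
∠G = 0.00° − 90.00° = -90.00°

At s = jω = j23:
quadratic: (j23)² + 7.6·j23 + 100 = -429 + j174.8 → |·| ≈ 463.25, ∠ ≈ 157.83°
|G| = 500 / 463.25 ≈ 1.0793
Gain = 20 log₁₀(1.0793) ≈ 0.66 dB
∠G = 0.00° − 157.83° = -157.83°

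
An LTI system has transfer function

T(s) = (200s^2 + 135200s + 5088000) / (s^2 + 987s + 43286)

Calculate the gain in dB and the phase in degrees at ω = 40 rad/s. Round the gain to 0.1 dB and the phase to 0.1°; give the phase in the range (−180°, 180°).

Substitute s = j40:
Numerator: 200(j40)^2 + 135200(j40) + 5088000 = 4768000 + j5408000
Denominator: (j40)^2 + 987(j40) + 43286 = 41686 + j39480
|N| = √(4768000² + 5408000²) ≈ 7.2097e+06, ∠N ≈ 48.60°
|D| = √(41686² + 39480²) ≈ 57414, ∠D ≈ 43.44°
|T| = 7.2097e+06 / 57414 ≈ 125.57
Gain = 20 log₁₀(125.57) ≈ 41.98 dB
∠T = 48.60° − 43.44° = 5.16°

42.0 dB, 5.2°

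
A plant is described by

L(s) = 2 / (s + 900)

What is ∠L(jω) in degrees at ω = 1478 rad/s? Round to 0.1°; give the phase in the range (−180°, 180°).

-58.7°

Substitute s = j1478:
Numerator: 2 = 2 + j0
Denominator: (j1478) + 900 = 900 + j1478
|N| = √(2² + 0²) ≈ 2, ∠N ≈ 0.00°
|D| = √(900² + 1478²) ≈ 1730.5, ∠D ≈ 58.66°
∠L = 0.00° − 58.66° = -58.66°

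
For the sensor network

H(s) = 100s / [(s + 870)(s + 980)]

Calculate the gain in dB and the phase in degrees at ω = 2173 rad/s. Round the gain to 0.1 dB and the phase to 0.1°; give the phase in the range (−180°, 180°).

At s = jω = j2173:
zero at origin: s = j2173 → |·| = 2173, ∠ = 90.00°
pole (s+870): 870 + j2173 → |·| = √(870²+2173²) = √5478829 ≈ 2340.7, ∠ = arctan(2173/870) ≈ 68.18°
pole (s+980): 980 + j2173 → |·| = √(980²+2173²) = √5682329 ≈ 2383.8, ∠ = arctan(2173/980) ≈ 65.73°
|H| = 100 · 2173 / 5.5798e+06 ≈ 0.038944
Gain = 20 log₁₀(0.038944) ≈ -28.19 dB
∠H = 90.00° − 133.91° = -43.91°

-28.2 dB, -43.9°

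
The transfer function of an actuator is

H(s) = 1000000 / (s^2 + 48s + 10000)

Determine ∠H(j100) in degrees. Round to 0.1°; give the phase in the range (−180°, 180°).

-90.0°

At s = jω = j100:
quadratic: (j100)² + 48·j100 + 10000 = 0 + j4800 → |·| ≈ 4800, ∠ ≈ 90.00°
∠H = 0.00° − 90.00° = -90.00°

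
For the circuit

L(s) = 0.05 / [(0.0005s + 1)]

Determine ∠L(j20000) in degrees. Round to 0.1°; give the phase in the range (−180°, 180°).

-84.3°

At ω = 20000 rad/s:
pole (1 + j20000·0.0005) = 1 + j10 → |·| ≈ 10.05, ∠ ≈ 84.29°
∠L = (0°) − (84.29°) = -84.29°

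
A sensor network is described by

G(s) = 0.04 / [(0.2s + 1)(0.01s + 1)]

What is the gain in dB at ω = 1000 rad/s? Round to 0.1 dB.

At ω = 1000 rad/s:
pole (1 + j1000·0.2) = 1 + j200 → |·| ≈ 200, ∠ ≈ 89.71°
pole (1 + j1000·0.01) = 1 + j10 → |·| ≈ 10.05, ∠ ≈ 84.29°
|G| = 0.04 · 1 / (200 · 10.05) ≈ 1.99e-05
Gain = 20 log₁₀(1.99e-05) ≈ -94.02 dB

-94.0 dB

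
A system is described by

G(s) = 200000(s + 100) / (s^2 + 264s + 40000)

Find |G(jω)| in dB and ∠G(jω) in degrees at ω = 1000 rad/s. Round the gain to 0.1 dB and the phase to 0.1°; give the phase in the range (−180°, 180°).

At s = jω = j1000:
zero (s+100): 100 + j1000 → |·| = √(100²+1000²) = √1010000 ≈ 1005, ∠ = arctan(1000/100) ≈ 84.29°
quadratic: (j1000)² + 264·j1000 + 40000 = -960000 + j264000 → |·| ≈ 9.9564e+05, ∠ ≈ 164.62°
|G| = 200000 · 1005 / 9.9564e+05 ≈ 201.88
Gain = 20 log₁₀(201.88) ≈ 46.10 dB
∠G = 84.29° − 164.62° = -80.33°

46.1 dB, -80.3°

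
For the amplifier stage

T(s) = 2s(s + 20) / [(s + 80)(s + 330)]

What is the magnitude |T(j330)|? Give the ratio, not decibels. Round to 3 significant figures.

1.38

At s = jω = j330:
zero (s+20): 20 + j330 → |·| = √(20²+330²) = √109300 ≈ 330.61, ∠ = arctan(330/20) ≈ 86.53°
zero at origin: s = j330 → |·| = 330, ∠ = 90.00°
pole (s+80): 80 + j330 → |·| = √(80²+330²) = √115300 ≈ 339.56, ∠ = arctan(330/80) ≈ 76.37°
pole (s+330): 330 + j330 → |·| = √(330²+330²) = √217800 ≈ 466.69, ∠ = arctan(330/330) ≈ 45.00°
|T| = 2 · 1.091e+05 / 1.5847e+05 ≈ 1.3769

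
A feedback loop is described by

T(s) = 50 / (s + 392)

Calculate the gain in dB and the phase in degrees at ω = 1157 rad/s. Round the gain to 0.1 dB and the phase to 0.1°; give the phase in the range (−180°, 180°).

-27.8 dB, -71.3°

At s = jω = j1157:
pole (s+392): 392 + j1157 → |·| = √(392²+1157²) = √1492313 ≈ 1221.6, ∠ = arctan(1157/392) ≈ 71.28°
|T| = 50 / 1221.6 ≈ 0.04093
Gain = 20 log₁₀(0.04093) ≈ -27.76 dB
∠T = 0.00° − 71.28° = -71.28°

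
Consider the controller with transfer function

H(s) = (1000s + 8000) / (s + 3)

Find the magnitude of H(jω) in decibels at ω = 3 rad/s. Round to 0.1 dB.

66.1 dB

Substitute s = j3:
Numerator: 1000(j3) + 8000 = 8000 + j3000
Denominator: (j3) + 3 = 3 + j3
|N| = √(8000² + 3000²) ≈ 8544, ∠N ≈ 20.56°
|D| = √(3² + 3²) ≈ 4.2426, ∠D ≈ 45.00°
|H| = 8544 / 4.2426 ≈ 2013.9
Gain = 20 log₁₀(2013.9) ≈ 66.08 dB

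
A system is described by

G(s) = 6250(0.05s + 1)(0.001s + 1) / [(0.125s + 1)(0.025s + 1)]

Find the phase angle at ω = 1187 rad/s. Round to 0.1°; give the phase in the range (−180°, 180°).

-38.8°

At ω = 1187 rad/s:
zero (1 + j1187·0.05) = 1 + j59.35 → |·| ≈ 59.358, ∠ ≈ 89.03°
zero (1 + j1187·0.001) = 1 + j1.187 → |·| ≈ 1.5521, ∠ ≈ 49.89°
pole (1 + j1187·0.125) = 1 + j148.375 → |·| ≈ 148.38, ∠ ≈ 89.61°
pole (1 + j1187·0.025) = 1 + j29.675 → |·| ≈ 29.692, ∠ ≈ 88.07°
∠G = (89.03° + 49.89°) − (89.61° + 88.07°) = -38.76°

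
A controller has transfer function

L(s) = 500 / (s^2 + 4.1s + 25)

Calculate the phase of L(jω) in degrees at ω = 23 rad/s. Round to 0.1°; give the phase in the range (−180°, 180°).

-169.4°

At s = jω = j23:
quadratic: (j23)² + 4.1·j23 + 25 = -504 + j94.3 → |·| ≈ 512.75, ∠ ≈ 169.40°
∠L = 0.00° − 169.40° = -169.40°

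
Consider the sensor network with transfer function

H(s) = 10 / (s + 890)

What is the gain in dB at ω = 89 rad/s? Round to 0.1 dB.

-39.0 dB

At s = jω = j89:
pole (s+890): 890 + j89 → |·| = √(890²+89²) = √800021 ≈ 894.44, ∠ = arctan(89/890) ≈ 5.71°
|H| = 10 / 894.44 ≈ 0.01118
Gain = 20 log₁₀(0.01118) ≈ -39.03 dB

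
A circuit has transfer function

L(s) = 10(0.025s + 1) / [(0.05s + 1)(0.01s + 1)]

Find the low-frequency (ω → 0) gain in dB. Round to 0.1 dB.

L(0) = 10 · 1 / 1 = 10
20 log₁₀(10) ≈ 20.00 dB

20.0 dB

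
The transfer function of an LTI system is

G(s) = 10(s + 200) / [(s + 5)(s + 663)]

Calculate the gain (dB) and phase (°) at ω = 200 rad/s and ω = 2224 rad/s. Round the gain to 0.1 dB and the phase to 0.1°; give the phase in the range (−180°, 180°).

At s = jω = j200:
zero (s+200): 200 + j200 → |·| = √(200²+200²) = √80000 ≈ 282.84, ∠ = arctan(200/200) ≈ 45.00°
pole (s+5): 5 + j200 → |·| = √(5²+200²) = √40025 ≈ 200.06, ∠ = arctan(200/5) ≈ 88.57°
pole (s+663): 663 + j200 → |·| = √(663²+200²) = √479569 ≈ 692.51, ∠ = arctan(200/663) ≈ 16.79°
|G| = 10 · 282.84 / 1.3854e+05 ≈ 0.020416
Gain = 20 log₁₀(0.020416) ≈ -33.80 dB
∠G = 45.00° − 105.36° = -60.36°

At s = jω = j2224:
zero (s+200): 200 + j2224 → |·| = √(200²+2224²) = √4986176 ≈ 2233, ∠ = arctan(2224/200) ≈ 84.86°
pole (s+5): 5 + j2224 → |·| = √(5²+2224²) = √4946201 ≈ 2224, ∠ = arctan(2224/5) ≈ 89.87°
pole (s+663): 663 + j2224 → |·| = √(663²+2224²) = √5385745 ≈ 2320.7, ∠ = arctan(2224/663) ≈ 73.40°
|G| = 10 · 2233 / 5.1612e+06 ≈ 0.0043265
Gain = 20 log₁₀(0.0043265) ≈ -47.28 dB
∠G = 84.86° − 163.27° = -78.41°

ω = 200: -33.8 dB, -60.4°; ω = 2224: -47.3 dB, -78.4°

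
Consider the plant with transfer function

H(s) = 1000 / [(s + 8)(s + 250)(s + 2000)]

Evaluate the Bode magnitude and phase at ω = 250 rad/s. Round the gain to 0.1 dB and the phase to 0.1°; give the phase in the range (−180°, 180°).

-105.0 dB, -140.3°

At s = jω = j250:
pole (s+8): 8 + j250 → |·| = √(8²+250²) = √62564 ≈ 250.13, ∠ = arctan(250/8) ≈ 88.17°
pole (s+250): 250 + j250 → |·| = √(250²+250²) = √125000 ≈ 353.55, ∠ = arctan(250/250) ≈ 45.00°
pole (s+2000): 2000 + j250 → |·| = √(2000²+250²) = √4062500 ≈ 2015.6, ∠ = arctan(250/2000) ≈ 7.13°
|H| = 1000 / 1.7825e+08 ≈ 5.6101e-06
Gain = 20 log₁₀(5.6101e-06) ≈ -105.02 dB
∠H = 0.00° − 140.30° = -140.30°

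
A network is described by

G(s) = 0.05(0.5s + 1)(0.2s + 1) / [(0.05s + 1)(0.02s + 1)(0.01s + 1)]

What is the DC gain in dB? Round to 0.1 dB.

-26.0 dB

G(0) = 0.05 · 1 / 1 = 0.05
20 log₁₀(0.05) ≈ -26.02 dB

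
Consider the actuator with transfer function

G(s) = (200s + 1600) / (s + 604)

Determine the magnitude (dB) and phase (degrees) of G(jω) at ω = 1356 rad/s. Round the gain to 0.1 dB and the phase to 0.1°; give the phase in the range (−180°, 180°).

45.2 dB, 23.7°

Substitute s = j1356:
Numerator: 200(j1356) + 1600 = 1600 + j271200
Denominator: (j1356) + 604 = 604 + j1356
|N| = √(1600² + 271200²) ≈ 2.712e+05, ∠N ≈ 89.66°
|D| = √(604² + 1356²) ≈ 1484.4, ∠D ≈ 65.99°
|G| = 2.712e+05 / 1484.4 ≈ 182.7
Gain = 20 log₁₀(182.7) ≈ 45.23 dB
∠G = 89.66° − 65.99° = 23.67°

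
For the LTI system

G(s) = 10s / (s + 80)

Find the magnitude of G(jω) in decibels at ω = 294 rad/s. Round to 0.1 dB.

19.7 dB

At s = jω = j294:
zero at origin: s = j294 → |·| = 294, ∠ = 90.00°
pole (s+80): 80 + j294 → |·| = √(80²+294²) = √92836 ≈ 304.69, ∠ = arctan(294/80) ≈ 74.78°
|G| = 10 · 294 / 304.69 ≈ 9.6492
Gain = 20 log₁₀(9.6492) ≈ 19.69 dB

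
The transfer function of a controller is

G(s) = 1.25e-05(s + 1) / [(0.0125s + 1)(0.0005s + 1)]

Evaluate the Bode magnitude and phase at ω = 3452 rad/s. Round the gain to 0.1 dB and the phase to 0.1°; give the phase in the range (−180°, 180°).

-66.0 dB, -58.6°

At ω = 3452 rad/s:
zero (1 + j3452·1) = 1 + j3452 → |·| ≈ 3452, ∠ ≈ 89.98°
pole (1 + j3452·0.0125) = 1 + j43.15 → |·| ≈ 43.162, ∠ ≈ 88.67°
pole (1 + j3452·0.0005) = 1 + j1.726 → |·| ≈ 1.9948, ∠ ≈ 59.91°
|G| = 1.25e-05 · 3452 / (43.162 · 1.9948) ≈ 0.00050116
Gain = 20 log₁₀(0.00050116) ≈ -66.00 dB
∠G = (89.98°) − (88.67° + 59.91°) = -58.60°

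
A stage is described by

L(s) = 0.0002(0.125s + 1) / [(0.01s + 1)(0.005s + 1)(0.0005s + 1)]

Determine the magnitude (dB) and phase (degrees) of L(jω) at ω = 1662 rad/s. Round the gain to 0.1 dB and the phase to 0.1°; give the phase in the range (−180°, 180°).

-72.8 dB, -119.7°

At ω = 1662 rad/s:
zero (1 + j1662·0.125) = 1 + j207.75 → |·| ≈ 207.75, ∠ ≈ 89.72°
pole (1 + j1662·0.01) = 1 + j16.62 → |·| ≈ 16.65, ∠ ≈ 86.56°
pole (1 + j1662·0.005) = 1 + j8.31 → |·| ≈ 8.37, ∠ ≈ 83.14°
pole (1 + j1662·0.0005) = 1 + j0.831 → |·| ≈ 1.3002, ∠ ≈ 39.73°
|L| = 0.0002 · 207.75 / (16.65 · 8.37 · 1.3002) ≈ 0.00022931
Gain = 20 log₁₀(0.00022931) ≈ -72.79 dB
∠L = (89.72°) − (86.56° + 83.14° + 39.73°) = -119.71°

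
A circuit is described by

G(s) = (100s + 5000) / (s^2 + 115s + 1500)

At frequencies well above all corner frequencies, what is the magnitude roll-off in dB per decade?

Each pole contributes −20 dB/decade at high frequency; each zero contributes +20 dB/decade.
Net: 1 zero(s) − 2 pole(s) → -20 dB/decade.

-20 dB/decade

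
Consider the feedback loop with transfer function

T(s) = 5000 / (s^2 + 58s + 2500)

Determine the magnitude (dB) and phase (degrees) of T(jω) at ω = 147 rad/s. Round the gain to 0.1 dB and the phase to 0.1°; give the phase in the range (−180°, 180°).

-12.4 dB, -156.0°

At s = jω = j147:
quadratic: (j147)² + 58·j147 + 2500 = -19109 + j8526 → |·| ≈ 20925, ∠ ≈ 155.95°
|T| = 5000 / 20925 ≈ 0.23895
Gain = 20 log₁₀(0.23895) ≈ -12.43 dB
∠T = 0.00° − 155.95° = -155.95°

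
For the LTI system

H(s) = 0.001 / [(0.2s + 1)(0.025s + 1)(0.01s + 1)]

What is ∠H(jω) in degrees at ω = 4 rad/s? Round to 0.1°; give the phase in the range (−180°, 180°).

-46.7°

At ω = 4 rad/s:
pole (1 + j4·0.2) = 1 + j0.8 → |·| ≈ 1.2806, ∠ ≈ 38.66°
pole (1 + j4·0.025) = 1 + j0.1 → |·| ≈ 1.005, ∠ ≈ 5.71°
pole (1 + j4·0.01) = 1 + j0.04 → |·| ≈ 1.0008, ∠ ≈ 2.29°
∠H = (0°) − (38.66° + 5.71° + 2.29°) = -46.66°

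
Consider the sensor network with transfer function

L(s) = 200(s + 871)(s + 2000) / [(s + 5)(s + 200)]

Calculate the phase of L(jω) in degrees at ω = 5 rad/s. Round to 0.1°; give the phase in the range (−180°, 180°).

-46.0°

At s = jω = j5:
zero (s+871): 871 + j5 → |·| = √(871²+5²) = √758666 ≈ 871.01, ∠ = arctan(5/871) ≈ 0.33°
zero (s+2000): 2000 + j5 → |·| = √(2000²+5²) = √4000025 ≈ 2000, ∠ = arctan(5/2000) ≈ 0.14°
pole (s+5): 5 + j5 → |·| = √(5²+5²) = √50 ≈ 7.0711, ∠ = arctan(5/5) ≈ 45.00°
pole (s+200): 200 + j5 → |·| = √(200²+5²) = √40025 ≈ 200.06, ∠ = arctan(5/200) ≈ 1.43°
∠L = 0.47° − 46.43° = -45.96°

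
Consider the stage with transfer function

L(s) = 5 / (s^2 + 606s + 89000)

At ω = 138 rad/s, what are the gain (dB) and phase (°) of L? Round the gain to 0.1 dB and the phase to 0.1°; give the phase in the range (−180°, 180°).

-86.8 dB, -50.1°

Substitute s = j138:
Numerator: 5 = 5 + j0
Denominator: (j138)^2 + 606(j138) + 89000 = 69956 + j83628
|N| = √(5² + 0²) ≈ 5, ∠N ≈ 0.00°
|D| = √(69956² + 83628²) ≈ 1.0903e+05, ∠D ≈ 50.09°
|L| = 5 / 1.0903e+05 ≈ 4.5859e-05
Gain = 20 log₁₀(4.5859e-05) ≈ -86.77 dB
∠L = 0.00° − 50.09° = -50.09°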